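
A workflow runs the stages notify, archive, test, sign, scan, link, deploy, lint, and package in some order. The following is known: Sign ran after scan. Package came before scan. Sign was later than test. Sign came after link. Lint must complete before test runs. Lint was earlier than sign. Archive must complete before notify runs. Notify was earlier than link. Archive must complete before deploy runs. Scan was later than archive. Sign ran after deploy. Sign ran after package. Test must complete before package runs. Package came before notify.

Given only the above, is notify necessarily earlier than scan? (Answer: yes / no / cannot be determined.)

No chain of stated constraints runs from notify to scan, and none runs from scan to notify either.
So the relative order of notify and scan is not fixed by the given facts.

cannot be determined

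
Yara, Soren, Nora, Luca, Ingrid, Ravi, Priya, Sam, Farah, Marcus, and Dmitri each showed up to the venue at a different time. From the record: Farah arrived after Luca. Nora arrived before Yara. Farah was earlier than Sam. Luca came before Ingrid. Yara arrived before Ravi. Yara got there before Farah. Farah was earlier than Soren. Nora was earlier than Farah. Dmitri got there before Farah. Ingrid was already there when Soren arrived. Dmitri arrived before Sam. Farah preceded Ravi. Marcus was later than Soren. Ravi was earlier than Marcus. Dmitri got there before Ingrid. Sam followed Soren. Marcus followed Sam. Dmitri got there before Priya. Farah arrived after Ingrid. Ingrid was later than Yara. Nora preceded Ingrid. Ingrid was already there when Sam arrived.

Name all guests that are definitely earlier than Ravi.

Dmitri, Farah, Ingrid, Luca, Nora, Yara

Directly stated before Ravi: Farah and Yara.
Dmitri reaches Ravi via Dmitri → Farah → Ravi.
Ingrid reaches Ravi via Ingrid → Farah → Ravi.
Luca reaches Ravi via Luca → Farah → Ravi.
Likewise Nora reaches Ravi by chaining the stated constraints.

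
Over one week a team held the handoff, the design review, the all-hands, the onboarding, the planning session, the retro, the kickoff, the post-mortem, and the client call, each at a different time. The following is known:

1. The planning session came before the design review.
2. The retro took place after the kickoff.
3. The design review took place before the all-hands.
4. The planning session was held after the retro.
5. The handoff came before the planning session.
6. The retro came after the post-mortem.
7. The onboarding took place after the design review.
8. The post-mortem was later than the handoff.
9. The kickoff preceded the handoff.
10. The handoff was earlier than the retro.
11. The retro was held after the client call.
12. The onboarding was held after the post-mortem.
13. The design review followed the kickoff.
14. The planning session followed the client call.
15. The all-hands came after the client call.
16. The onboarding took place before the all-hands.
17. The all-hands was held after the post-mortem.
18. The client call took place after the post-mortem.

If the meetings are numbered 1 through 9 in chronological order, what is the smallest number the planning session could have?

6

The client call, the handoff, the kickoff, the post-mortem, and the retro must all come before the planning session — 5 forced predecessors.
Nothing else is forced ahead of the planning session, so its earliest slot is position 5 + 1 = 6.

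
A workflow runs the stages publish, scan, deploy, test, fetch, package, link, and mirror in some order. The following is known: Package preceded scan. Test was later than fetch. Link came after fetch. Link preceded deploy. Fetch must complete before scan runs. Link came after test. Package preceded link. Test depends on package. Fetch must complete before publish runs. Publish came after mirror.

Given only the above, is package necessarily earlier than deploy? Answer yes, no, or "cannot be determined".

Chain the constraints: package → link → deploy. Each link is directly stated, so package comes before deploy.

yes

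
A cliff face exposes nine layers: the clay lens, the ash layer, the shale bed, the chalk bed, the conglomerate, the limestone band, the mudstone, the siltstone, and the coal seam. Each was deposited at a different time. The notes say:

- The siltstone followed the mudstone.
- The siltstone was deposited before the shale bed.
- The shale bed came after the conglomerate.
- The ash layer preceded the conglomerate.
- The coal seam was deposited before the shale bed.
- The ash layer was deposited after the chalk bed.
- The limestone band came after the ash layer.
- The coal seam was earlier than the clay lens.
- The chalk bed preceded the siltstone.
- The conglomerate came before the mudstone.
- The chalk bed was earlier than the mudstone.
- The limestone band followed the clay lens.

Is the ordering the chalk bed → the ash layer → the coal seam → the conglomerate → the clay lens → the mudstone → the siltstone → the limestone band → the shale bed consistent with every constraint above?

yes

Check each stated constraint against the proposed order — e.g. the coal seam is ahead of the shale bed; the chalk bed is ahead of the siltstone. Every pair is in the required order; nothing is violated.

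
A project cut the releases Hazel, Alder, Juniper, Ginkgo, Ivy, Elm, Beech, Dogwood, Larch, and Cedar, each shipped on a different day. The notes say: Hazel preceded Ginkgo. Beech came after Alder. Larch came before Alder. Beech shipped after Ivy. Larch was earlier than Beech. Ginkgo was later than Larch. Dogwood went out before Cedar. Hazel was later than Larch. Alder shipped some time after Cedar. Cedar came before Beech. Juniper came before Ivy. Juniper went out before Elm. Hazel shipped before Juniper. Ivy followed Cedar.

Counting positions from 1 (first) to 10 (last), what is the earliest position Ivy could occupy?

Cedar, Dogwood, Hazel, Juniper, and Larch must all come before Ivy — 5 forced predecessors.
Nothing else is forced ahead of Ivy, so its earliest slot is position 5 + 1 = 6.

6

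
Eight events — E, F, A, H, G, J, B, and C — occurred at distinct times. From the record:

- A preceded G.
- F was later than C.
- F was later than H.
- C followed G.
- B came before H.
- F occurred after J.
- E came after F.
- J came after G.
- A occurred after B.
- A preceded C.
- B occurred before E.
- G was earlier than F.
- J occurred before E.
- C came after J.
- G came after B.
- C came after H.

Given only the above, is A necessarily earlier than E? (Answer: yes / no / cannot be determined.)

Chain the constraints: A → G → F → E. Each link is directly stated, so A comes before E.

yes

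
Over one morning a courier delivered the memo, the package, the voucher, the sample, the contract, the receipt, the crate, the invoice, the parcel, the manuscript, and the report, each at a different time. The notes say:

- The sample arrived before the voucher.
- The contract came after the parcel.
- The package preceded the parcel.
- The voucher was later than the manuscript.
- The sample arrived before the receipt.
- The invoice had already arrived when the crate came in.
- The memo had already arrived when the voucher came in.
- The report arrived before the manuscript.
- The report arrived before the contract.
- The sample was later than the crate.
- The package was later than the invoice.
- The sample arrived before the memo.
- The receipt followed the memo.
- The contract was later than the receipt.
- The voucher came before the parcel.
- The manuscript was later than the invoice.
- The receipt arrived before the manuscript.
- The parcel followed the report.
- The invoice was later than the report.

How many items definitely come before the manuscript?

6

Directly stated before the manuscript: the invoice, the receipt, and the report.
The crate reaches the manuscript via the crate → the sample → the receipt → the manuscript.
The memo reaches the manuscript via the memo → the receipt → the manuscript.
The sample reaches the manuscript via the sample → the receipt → the manuscript.
No chain forces the voucher (or any of the others) ahead of the manuscript.
That's the crate, the invoice, the memo, the receipt, the report, and the sample — 6 in all.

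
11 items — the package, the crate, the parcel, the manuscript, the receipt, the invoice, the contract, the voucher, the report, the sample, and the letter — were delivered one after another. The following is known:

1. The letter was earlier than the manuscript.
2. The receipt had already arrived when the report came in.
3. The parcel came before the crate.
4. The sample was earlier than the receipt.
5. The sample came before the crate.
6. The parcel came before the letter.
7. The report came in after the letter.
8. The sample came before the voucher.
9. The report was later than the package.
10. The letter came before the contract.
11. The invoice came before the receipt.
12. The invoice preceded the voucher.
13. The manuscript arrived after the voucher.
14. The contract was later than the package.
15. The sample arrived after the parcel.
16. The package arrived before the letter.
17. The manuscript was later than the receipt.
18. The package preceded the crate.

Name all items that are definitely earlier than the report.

the invoice, the letter, the package, the parcel, the receipt, the sample

Directly stated before the report: the letter, the package, and the receipt.
The invoice reaches the report via the invoice → the receipt → the report.
The parcel reaches the report via the parcel → the letter → the report.
The sample reaches the report via the sample → the receipt → the report.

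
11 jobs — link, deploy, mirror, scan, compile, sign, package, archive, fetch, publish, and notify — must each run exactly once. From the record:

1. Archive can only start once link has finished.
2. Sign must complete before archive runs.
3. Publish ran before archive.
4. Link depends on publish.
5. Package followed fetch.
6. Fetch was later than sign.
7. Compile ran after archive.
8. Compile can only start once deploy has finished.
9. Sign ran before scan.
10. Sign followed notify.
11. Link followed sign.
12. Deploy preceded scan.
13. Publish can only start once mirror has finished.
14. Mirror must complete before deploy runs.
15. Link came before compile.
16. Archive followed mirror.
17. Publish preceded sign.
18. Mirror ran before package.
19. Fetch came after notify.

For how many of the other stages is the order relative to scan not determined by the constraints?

5

Forced before scan: deploy, mirror, notify, publish, and sign.
That leaves archive, compile, fetch, link, and package with no forced order relative to scan — 5.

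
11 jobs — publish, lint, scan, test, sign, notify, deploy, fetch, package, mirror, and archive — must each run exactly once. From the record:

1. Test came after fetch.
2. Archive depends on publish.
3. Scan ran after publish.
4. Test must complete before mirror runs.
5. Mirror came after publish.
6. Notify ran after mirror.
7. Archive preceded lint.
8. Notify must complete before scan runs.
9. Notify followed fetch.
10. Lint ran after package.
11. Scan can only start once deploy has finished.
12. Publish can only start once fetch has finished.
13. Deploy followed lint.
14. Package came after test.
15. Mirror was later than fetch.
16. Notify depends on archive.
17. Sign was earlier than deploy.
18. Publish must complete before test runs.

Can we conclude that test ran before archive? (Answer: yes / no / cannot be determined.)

cannot be determined

No chain of stated constraints runs from test to archive, and none runs from archive to test either.
So the relative order of test and archive is not fixed by the given facts.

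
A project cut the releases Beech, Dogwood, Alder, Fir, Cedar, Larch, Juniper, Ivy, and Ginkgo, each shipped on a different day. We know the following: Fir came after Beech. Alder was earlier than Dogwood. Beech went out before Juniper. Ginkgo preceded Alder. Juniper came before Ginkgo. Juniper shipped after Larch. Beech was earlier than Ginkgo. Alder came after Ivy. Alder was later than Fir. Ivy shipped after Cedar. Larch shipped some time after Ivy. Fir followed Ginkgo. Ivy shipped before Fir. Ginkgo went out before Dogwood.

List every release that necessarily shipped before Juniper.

Beech, Cedar, Ivy, Larch

Directly stated before Juniper: Beech and Larch.
Cedar reaches Juniper via Cedar → Ivy → Larch → Juniper.
Ivy reaches Juniper via Ivy → Larch → Juniper.
No chain forces Fir (or any of the others) ahead of Juniper.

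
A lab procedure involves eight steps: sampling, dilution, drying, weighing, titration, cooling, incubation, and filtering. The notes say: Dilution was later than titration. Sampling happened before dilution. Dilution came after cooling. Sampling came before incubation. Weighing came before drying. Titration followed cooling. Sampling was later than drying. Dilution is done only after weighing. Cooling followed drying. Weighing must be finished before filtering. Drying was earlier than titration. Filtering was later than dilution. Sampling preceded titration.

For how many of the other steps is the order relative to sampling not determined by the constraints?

Forced before sampling: drying and weighing; forced after sampling: dilution, filtering, incubation, and titration.
That leaves cooling with no forced order relative to sampling — 1.

1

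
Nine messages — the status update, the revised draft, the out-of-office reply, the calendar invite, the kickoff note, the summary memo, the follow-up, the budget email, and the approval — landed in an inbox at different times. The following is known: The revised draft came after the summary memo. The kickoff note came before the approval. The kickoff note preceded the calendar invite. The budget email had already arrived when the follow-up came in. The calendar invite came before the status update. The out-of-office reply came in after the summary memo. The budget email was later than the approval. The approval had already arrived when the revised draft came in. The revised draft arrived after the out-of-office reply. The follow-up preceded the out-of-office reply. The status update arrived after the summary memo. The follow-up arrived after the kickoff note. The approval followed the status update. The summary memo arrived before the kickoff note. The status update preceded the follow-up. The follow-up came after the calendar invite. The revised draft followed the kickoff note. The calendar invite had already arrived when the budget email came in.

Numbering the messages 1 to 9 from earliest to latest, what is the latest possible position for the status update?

The status update must come before the approval, the budget email, the follow-up, the out-of-office reply, and the revised draft — 5 messages forced after it.
Everything else can be placed before the status update in some valid order, so the status update can sit as late as position 9 − 5 = 4.

4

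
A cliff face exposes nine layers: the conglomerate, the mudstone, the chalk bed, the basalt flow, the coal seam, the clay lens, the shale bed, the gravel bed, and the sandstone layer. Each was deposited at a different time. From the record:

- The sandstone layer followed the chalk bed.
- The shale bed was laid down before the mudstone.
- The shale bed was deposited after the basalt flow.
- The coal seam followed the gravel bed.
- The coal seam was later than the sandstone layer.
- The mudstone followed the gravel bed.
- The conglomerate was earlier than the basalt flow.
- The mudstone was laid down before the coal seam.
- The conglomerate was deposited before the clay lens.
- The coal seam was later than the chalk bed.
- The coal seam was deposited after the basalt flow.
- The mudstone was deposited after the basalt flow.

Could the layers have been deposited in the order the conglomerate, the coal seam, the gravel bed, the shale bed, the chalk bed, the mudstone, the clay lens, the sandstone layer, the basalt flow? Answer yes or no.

The constraints require the sandstone layer before the coal seam, but in the proposed sequence the coal seam appears ahead of the sandstone layer. That one violation is enough.

no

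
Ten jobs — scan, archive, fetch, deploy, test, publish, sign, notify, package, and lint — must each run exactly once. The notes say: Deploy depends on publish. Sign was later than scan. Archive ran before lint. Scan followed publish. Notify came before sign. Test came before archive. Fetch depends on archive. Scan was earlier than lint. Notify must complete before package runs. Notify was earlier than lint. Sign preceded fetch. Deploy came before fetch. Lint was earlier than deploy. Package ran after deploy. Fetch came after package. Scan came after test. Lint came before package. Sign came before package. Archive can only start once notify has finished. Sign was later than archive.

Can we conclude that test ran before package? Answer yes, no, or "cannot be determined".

Chain the constraints: test → scan → lint → package. Each link is directly stated, so test comes before package.

yes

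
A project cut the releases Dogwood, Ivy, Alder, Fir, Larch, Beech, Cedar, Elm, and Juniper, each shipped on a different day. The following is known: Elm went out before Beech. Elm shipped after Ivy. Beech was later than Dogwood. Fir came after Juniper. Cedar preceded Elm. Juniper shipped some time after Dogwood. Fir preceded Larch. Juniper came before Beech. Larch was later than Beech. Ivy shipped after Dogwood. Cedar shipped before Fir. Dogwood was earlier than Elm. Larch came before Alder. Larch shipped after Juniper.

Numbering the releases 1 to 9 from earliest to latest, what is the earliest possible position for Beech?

6

Cedar, Dogwood, Elm, Ivy, and Juniper must all come before Beech — 5 forced predecessors.
Nothing else is forced ahead of Beech, so its earliest slot is position 5 + 1 = 6.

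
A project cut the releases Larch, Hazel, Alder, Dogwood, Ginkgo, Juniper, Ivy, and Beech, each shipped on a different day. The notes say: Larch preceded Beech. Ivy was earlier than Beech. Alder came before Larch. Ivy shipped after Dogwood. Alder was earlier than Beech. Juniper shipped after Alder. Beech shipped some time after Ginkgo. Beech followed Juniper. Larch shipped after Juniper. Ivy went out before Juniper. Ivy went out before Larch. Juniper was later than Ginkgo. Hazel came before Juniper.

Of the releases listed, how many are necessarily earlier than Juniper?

Directly stated before Juniper: Alder, Ginkgo, Hazel, and Ivy.
Dogwood reaches Juniper via Dogwood → Ivy → Juniper.
No chain forces Beech (or any of the others) ahead of Juniper.
That's Alder, Dogwood, Ginkgo, Hazel, and Ivy — 5 in all.

5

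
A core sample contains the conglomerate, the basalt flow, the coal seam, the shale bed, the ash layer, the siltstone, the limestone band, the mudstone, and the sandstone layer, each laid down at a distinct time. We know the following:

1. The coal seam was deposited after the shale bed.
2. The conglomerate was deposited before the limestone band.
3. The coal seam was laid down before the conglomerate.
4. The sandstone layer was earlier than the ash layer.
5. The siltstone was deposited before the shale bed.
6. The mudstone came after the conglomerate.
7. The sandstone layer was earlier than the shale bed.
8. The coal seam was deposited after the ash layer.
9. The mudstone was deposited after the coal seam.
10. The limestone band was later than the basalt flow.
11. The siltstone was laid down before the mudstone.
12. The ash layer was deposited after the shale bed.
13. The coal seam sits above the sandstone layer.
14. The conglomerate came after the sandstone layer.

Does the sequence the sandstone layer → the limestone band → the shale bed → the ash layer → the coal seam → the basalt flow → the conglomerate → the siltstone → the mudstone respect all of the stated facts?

The constraints require the siltstone before the shale bed, but in the proposed sequence the shale bed appears ahead of the siltstone. That one violation is enough.

no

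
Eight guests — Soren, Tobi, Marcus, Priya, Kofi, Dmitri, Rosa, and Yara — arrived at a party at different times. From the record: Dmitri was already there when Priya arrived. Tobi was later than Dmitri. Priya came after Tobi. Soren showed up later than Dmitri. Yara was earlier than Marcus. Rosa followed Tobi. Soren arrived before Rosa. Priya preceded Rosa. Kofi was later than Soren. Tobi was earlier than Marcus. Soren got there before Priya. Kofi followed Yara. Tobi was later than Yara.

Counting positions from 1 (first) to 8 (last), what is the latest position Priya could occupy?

7

Priya must come before Rosa — 1 guest forced after them.
Everything else can be placed before Priya in some valid order, so Priya can sit as late as position 8 − 1 = 7.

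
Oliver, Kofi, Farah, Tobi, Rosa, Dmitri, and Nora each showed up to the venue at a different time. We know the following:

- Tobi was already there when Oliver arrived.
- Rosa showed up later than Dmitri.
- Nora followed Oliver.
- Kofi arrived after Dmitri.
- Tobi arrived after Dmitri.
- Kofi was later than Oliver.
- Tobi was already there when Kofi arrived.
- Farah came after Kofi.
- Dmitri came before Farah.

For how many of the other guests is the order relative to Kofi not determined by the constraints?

2

Forced before Kofi: Dmitri, Oliver, and Tobi; forced after Kofi: Farah.
That leaves Nora and Rosa with no forced order relative to Kofi — 2.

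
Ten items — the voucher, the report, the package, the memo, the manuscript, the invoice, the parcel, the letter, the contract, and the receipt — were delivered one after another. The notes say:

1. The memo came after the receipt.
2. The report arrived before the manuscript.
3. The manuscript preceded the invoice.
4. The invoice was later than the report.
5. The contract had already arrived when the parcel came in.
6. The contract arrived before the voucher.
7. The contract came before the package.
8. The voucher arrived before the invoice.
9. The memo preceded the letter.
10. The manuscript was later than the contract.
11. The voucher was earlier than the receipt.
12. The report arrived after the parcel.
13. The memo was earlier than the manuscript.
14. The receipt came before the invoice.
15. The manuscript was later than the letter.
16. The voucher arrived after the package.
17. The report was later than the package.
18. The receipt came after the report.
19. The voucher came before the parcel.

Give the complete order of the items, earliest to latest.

the contract, the package, the voucher, the parcel, the report, the receipt, the memo, the letter, the manuscript, the invoice

The constraints fix every adjacent pair, so only one ordering works:
the contract → the package → the voucher → the parcel → the report → the receipt → the memo → the letter → the manuscript → the invoice.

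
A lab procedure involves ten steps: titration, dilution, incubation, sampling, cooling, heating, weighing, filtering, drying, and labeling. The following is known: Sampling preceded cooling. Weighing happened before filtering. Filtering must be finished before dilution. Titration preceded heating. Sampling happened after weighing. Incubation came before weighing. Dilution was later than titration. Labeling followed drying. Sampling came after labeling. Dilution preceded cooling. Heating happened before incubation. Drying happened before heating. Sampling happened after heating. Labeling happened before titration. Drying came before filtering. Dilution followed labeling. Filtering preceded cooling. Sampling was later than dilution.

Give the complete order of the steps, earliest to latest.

The constraints fix every adjacent pair, so only one ordering works:
drying → labeling → titration → heating → incubation → weighing → filtering → dilution → sampling → cooling.

drying, labeling, titration, heating, incubation, weighing, filtering, dilution, sampling, cooling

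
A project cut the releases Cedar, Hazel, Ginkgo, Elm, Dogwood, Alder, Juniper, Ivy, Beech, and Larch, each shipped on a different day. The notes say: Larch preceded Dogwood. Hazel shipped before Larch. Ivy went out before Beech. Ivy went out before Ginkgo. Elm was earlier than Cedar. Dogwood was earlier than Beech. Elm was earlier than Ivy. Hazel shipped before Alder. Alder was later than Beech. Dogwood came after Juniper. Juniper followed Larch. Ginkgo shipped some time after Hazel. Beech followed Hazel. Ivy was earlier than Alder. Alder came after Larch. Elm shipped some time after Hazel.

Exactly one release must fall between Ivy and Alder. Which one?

Beech

Tracing the constraints gives Ivy → Beech → Alder, so Beech sits after Ivy and before Alder.
No other release is forced both after Ivy and before Alder.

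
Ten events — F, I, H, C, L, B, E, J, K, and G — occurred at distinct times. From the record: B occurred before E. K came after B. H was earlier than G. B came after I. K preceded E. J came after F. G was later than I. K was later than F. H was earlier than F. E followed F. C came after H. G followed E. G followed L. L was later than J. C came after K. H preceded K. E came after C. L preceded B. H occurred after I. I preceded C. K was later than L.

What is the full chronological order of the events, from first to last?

The constraints fix every adjacent pair, so only one ordering works:
I → H → F → J → L → B → K → C → E → G.

I, H, F, J, L, B, K, C, E, G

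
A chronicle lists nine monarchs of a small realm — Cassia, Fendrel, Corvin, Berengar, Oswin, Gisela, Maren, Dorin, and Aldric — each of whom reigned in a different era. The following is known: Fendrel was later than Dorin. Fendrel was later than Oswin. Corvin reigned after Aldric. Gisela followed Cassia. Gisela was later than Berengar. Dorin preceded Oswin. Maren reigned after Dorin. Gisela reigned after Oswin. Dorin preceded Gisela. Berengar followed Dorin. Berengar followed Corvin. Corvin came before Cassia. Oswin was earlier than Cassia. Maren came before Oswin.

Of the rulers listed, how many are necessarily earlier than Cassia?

Directly stated before Cassia: Corvin and Oswin.
Aldric reaches Cassia via Aldric → Corvin → Cassia.
Dorin reaches Cassia via Dorin → Oswin → Cassia.
Maren reaches Cassia via Maren → Oswin → Cassia.
That's Aldric, Corvin, Dorin, Maren, and Oswin — 5 in all.

5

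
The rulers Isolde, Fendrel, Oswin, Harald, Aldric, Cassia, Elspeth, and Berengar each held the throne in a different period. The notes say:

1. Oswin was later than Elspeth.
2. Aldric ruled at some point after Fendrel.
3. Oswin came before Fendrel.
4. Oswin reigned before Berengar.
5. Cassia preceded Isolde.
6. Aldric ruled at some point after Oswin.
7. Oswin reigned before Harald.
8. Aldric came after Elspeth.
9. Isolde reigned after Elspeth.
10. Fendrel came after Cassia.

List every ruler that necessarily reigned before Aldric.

Directly stated before Aldric: Elspeth, Fendrel, and Oswin.
Cassia reaches Aldric via Cassia → Fendrel → Aldric.
No chain forces Isolde (or any of the others) ahead of Aldric.

Cassia, Elspeth, Fendrel, Oswin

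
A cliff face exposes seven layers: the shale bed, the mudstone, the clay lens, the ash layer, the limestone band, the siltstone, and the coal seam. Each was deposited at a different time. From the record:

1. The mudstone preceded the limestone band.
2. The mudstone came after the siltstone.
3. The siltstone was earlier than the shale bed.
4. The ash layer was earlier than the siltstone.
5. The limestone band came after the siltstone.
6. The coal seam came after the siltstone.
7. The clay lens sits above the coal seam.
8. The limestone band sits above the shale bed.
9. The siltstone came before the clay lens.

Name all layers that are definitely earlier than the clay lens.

Directly stated before the clay lens: the coal seam and the siltstone.
The ash layer reaches the clay lens via the ash layer → the siltstone → the clay lens.

the ash layer, the coal seam, the siltstone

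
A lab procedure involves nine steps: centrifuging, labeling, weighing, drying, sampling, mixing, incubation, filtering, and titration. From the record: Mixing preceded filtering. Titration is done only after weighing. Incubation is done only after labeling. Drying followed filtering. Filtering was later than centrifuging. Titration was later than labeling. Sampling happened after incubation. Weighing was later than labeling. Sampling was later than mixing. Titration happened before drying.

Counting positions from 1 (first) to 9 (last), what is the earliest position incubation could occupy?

2

Labeling must come before incubation — 1 forced predecessor.
Nothing else is forced ahead of incubation, so its earliest slot is position 1 + 1 = 2.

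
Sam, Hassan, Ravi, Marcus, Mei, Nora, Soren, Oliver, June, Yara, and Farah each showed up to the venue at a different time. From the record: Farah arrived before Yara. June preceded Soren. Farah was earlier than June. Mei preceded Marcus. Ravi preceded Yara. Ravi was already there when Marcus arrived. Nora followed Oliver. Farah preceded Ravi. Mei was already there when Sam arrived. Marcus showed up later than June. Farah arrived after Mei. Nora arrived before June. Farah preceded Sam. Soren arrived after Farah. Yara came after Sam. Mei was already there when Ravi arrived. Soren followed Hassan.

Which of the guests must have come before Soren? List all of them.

Directly stated before Soren: Farah, Hassan, and June.
Mei reaches Soren via Mei → Farah → Soren.
Nora reaches Soren via Nora → June → Soren.
Oliver reaches Soren via Oliver → Nora → June → Soren.

Farah, Hassan, June, Mei, Nora, Oliver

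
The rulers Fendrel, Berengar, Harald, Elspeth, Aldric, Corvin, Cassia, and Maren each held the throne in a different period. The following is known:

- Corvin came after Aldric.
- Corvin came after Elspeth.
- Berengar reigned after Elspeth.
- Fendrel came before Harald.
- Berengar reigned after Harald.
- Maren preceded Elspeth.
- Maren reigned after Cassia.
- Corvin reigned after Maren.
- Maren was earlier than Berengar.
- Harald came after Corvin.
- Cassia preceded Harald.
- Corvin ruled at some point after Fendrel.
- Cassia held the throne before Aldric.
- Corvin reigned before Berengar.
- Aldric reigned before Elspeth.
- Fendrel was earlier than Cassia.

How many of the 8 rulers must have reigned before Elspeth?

Directly stated before Elspeth: Aldric and Maren.
Cassia reaches Elspeth via Cassia → Aldric → Elspeth.
Fendrel reaches Elspeth via Fendrel → Cassia → Aldric → Elspeth.
No chain forces Corvin (or any of the others) ahead of Elspeth.
That's Aldric, Cassia, Fendrel, and Maren — 4 in all.

4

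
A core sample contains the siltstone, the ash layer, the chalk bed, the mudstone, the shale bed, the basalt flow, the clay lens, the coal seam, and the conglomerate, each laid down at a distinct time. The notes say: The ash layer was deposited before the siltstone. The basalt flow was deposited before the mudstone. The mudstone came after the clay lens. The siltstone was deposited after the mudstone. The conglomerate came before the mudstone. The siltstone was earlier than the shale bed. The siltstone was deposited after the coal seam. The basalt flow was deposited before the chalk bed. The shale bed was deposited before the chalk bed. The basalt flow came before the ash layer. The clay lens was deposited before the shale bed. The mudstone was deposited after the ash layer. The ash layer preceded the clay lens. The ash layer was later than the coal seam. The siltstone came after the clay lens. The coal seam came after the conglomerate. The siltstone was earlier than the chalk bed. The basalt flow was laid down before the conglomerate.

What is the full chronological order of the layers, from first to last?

the basalt flow, the conglomerate, the coal seam, the ash layer, the clay lens, the mudstone, the siltstone, the shale bed, the chalk bed

The constraints fix every adjacent pair, so only one ordering works:
the basalt flow → the conglomerate → the coal seam → the ash layer → the clay lens → the mudstone → the siltstone → the shale bed → the chalk bed.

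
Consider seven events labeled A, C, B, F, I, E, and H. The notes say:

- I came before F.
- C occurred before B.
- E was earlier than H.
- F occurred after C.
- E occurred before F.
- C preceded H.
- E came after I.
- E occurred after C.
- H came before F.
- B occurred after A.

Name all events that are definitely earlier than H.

Directly stated before H: C and E.
I reaches H via I → E → H.

C, E, I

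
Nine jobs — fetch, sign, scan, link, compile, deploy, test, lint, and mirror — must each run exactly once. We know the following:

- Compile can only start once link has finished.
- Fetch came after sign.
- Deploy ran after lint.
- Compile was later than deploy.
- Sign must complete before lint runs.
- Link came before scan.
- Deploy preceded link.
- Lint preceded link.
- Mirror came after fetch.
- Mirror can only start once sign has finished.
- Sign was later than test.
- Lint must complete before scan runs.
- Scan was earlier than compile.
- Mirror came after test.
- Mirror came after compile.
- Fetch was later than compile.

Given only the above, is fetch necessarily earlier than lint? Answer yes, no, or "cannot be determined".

no

Tracing the constraints gives lint → scan → compile → fetch, so lint must come before fetch.
That means fetch cannot be before lint.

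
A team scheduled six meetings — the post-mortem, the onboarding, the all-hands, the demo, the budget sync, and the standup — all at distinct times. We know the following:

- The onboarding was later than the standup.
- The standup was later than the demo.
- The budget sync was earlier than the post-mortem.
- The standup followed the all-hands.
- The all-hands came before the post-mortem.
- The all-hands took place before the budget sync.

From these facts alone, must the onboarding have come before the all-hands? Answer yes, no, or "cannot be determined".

no

Tracing the constraints gives the all-hands → the standup → the onboarding, so the all-hands must come before the onboarding.
That means the onboarding cannot be before the all-hands.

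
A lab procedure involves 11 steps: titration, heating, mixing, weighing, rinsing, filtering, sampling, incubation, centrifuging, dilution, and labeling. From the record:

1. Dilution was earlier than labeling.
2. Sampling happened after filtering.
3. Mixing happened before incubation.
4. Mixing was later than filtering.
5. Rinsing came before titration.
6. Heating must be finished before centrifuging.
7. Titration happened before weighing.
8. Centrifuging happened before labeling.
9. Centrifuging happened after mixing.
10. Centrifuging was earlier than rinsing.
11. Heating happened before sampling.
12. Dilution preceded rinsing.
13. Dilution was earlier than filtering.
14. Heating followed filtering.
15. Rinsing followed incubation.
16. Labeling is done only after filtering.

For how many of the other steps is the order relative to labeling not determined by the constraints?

5

Forced before labeling: centrifuging, dilution, filtering, heating, and mixing.
That leaves incubation, rinsing, sampling, titration, and weighing with no forced order relative to labeling — 5.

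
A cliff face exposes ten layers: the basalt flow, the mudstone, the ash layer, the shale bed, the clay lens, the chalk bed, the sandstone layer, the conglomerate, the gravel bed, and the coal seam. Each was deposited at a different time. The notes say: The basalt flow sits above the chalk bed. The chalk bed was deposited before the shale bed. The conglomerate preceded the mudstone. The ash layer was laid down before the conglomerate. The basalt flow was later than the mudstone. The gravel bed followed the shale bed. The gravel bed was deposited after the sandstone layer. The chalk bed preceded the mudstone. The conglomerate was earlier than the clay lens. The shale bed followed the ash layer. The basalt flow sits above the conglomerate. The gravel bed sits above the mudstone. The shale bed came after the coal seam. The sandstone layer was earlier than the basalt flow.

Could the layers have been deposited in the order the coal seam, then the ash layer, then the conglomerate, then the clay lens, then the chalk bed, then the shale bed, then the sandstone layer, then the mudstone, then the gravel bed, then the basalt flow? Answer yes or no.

Check each stated constraint against the proposed order — e.g. the conglomerate is ahead of the mudstone; the conglomerate is ahead of the basalt flow. Every pair is in the required order; nothing is violated.

yes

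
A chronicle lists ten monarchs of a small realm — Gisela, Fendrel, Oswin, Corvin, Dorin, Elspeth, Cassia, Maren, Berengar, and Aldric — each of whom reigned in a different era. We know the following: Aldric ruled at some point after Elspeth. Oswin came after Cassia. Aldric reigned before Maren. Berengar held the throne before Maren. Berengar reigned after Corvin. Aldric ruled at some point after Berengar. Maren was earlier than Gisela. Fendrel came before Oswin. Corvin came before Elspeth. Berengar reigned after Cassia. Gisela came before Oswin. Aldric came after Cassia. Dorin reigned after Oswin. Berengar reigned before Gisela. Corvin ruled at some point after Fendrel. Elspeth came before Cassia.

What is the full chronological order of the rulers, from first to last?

Fendrel, Corvin, Elspeth, Cassia, Berengar, Aldric, Maren, Gisela, Oswin, Dorin

The constraints fix every adjacent pair, so only one ordering works:
Fendrel → Corvin → Elspeth → Cassia → Berengar → Aldric → Maren → Gisela → Oswin → Dorin.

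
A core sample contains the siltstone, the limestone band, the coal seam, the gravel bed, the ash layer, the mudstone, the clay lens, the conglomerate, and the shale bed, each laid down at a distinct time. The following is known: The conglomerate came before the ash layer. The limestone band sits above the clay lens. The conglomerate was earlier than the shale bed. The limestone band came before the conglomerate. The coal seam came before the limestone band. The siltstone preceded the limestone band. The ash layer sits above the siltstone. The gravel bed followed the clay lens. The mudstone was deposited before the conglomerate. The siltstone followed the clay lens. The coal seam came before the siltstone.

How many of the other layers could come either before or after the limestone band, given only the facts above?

Forced before the limestone band: the clay lens, the coal seam, and the siltstone; forced after the limestone band: the ash layer, the conglomerate, and the shale bed.
That leaves the gravel bed and the mudstone with no forced order relative to the limestone band — 2.

2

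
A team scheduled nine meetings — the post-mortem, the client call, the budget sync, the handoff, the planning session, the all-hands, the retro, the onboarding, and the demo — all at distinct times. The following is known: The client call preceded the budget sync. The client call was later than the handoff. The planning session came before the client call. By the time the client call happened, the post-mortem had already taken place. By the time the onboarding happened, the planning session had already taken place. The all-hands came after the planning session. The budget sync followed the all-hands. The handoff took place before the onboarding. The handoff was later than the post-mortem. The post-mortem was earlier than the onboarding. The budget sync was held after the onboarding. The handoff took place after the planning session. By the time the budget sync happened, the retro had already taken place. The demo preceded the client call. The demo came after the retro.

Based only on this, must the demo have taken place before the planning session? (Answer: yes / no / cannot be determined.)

cannot be determined

No chain of stated constraints runs from the demo to the planning session, and none runs from the planning session to the demo either.
So the relative order of the demo and the planning session is not fixed by the given facts.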